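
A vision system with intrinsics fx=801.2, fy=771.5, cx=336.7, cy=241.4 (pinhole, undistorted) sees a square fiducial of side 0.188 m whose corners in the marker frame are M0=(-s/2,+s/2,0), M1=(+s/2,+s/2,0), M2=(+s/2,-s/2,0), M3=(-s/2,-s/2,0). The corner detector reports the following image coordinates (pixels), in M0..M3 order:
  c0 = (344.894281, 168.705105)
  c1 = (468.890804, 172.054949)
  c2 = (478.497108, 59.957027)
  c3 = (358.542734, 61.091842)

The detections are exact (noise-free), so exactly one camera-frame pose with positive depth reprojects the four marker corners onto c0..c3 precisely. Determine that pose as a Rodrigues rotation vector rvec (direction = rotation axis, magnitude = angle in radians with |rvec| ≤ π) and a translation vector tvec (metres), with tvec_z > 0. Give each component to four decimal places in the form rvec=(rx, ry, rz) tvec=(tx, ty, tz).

rvec=(-0.2573, 0.2577, 0.0866) tvec=(0.1141, -0.2009, 1.2209)

Intrinsics K: fx=801.2, fy=771.5, cx=336.7, cy=241.4
Marker side s = 0.188 m; corners in marker frame (Z=0):
  M0 = (-0.0940, +0.0940, 0)
  M1 = (+0.0940, +0.0940, 0)
  M2 = (+0.0940, -0.0940, 0)
  M3 = (-0.0940, -0.0940, 0)
Detected image corners:
  c0 = (344.894281, 168.705105) px
  c1 = (468.890804, 172.054949) px
  c2 = (478.497108, 59.957027) px
  c3 = (358.542734, 61.091842) px
Planar DLT: solve 8×8 A·h = b for H (H[2,2]=1):
  H  [+559.80847 -143.27827 +411.58029]
  H  [-19.17040 +561.37813 +114.42500]
  H  [-0.21516 -0.19678 +1.00000]
B = K⁻¹H; ‖b₁‖=0.819041, ‖b₂‖=0.819041; λ = 2/(‖b₁‖+‖b₂‖) = 1.220939, sign → tz>0 ⇒ λ=+1.220939
r₁ = λ·B[:,0] = (+0.96348,+0.05186,-0.26270); r₂ = λ·B[:,1] = (-0.11737,+0.96359,-0.24026)
r₃ = r₁×r₂ = (+0.24067,+0.26232,+0.93449); SVD([r₁ r₂ r₃]) → R = UVᵀ:
  R  [+0.96348 -0.11737 +0.24067]
  R  [+0.05186 +0.96359 +0.26232]
  R  [-0.26270 -0.24026 +0.93449]
t = (+0.11411, -0.20094, +1.22094) m
tr R = 2.861557; θ = arccos((tr R − 1)/2) = 0.374260 rad = 21.444°
axis k = ((R−Rᵀ)₃₂, (R−Rᵀ)₁₃, (R−Rᵀ)₂₁) / (2 sinθ) = (-0.687363, +0.688449, +0.231454)
rvec = θ·k = (-0.257252, +0.257659, +0.086624)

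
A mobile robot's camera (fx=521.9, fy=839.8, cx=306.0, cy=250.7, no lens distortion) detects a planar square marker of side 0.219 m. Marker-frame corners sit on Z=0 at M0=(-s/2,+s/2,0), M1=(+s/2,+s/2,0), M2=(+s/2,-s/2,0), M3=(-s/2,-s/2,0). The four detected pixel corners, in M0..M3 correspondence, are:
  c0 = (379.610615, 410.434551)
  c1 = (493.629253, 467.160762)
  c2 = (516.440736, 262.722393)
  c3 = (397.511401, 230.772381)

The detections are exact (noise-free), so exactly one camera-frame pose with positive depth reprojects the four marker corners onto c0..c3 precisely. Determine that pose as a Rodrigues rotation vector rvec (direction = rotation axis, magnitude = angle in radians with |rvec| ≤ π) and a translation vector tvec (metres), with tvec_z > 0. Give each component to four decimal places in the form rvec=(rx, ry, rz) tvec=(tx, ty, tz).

Intrinsics K: fx=521.9, fy=839.8, cx=306.0, cy=250.7
Marker side s = 0.219 m; corners in marker frame (Z=0):
  M0 = (-0.1095, +0.1095, 0)
  M1 = (+0.1095, +0.1095, 0)
  M2 = (+0.1095, -0.1095, 0)
  M3 = (-0.1095, -0.1095, 0)
Detected image corners:
  c0 = (379.610615, 410.434551) px
  c1 = (493.629253, 467.160762) px
  c2 = (516.440736, 262.722393) px
  c3 = (397.511401, 230.772381) px
Planar DLT: solve 8×8 A·h = b for H (H[2,2]=1):
  H  [+259.65812 -53.73789 +442.81876]
  H  [-5.74343 +902.67928 +342.19949]
  H  [-0.60896 +0.08609 +1.00000]
B = K⁻¹H; ‖b₁‖=1.063824, ‖b₂‖=1.063824; λ = 2/(‖b₁‖+‖b₂‖) = 0.940005, sign → tz>0 ⇒ λ=+0.940005
r₁ = λ·B[:,0] = (+0.80330,+0.16445,-0.57242); r₂ = λ·B[:,1] = (-0.14424,+0.98623,+0.08093)
r₃ = r₁×r₂ = (+0.57785,+0.01756,+0.81596); SVD([r₁ r₂ r₃]) → R = UVᵀ:
  R  [+0.80330 -0.14424 +0.57785]
  R  [+0.16445 +0.98623 +0.01756]
  R  [-0.57242 +0.08093 +0.81596]
t = (+0.24643, +0.10242, +0.94000) m
tr R = 2.605482; θ = arccos((tr R − 1)/2) = 0.638919 rad = 36.607°
axis k = ((R−Rᵀ)₃₂, (R−Rᵀ)₁₃, (R−Rᵀ)₂₁) / (2 sinθ) = (+0.053132, +0.964462, +0.258825)
rvec = θ·k = (+0.033947, +0.616213, +0.165368)

rvec=(0.0339, 0.6162, 0.1654) tvec=(0.2464, 0.1024, 0.9400)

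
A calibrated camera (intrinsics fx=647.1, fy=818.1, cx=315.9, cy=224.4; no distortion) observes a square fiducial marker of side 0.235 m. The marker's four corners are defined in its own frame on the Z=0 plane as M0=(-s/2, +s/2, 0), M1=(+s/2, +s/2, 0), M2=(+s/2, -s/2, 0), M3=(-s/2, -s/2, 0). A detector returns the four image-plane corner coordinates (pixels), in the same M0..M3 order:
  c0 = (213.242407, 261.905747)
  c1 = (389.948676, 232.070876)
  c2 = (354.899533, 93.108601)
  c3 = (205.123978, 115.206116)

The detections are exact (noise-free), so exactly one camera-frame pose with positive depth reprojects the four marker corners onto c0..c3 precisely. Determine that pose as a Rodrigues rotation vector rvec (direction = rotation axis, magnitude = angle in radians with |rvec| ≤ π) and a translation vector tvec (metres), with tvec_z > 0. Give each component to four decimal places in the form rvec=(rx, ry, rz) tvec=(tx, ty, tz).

rvec=(-0.7357, -0.0415, -0.1587) tvec=(-0.0360, -0.0625, 0.9294)

Intrinsics K: fx=647.1, fy=818.1, cx=315.9, cy=224.4
Marker side s = 0.235 m; corners in marker frame (Z=0):
  M0 = (-0.1175, +0.1175, 0)
  M1 = (+0.1175, +0.1175, 0)
  M2 = (+0.1175, -0.1175, 0)
  M3 = (-0.1175, -0.1175, 0)
Detected image corners:
  c0 = (213.242407, 261.905747) px
  c1 = (389.948676, 232.070876) px
  c2 = (354.899533, 93.108601) px
  c3 = (205.123978, 115.206116) px
Planar DLT: solve 8×8 A·h = b for H (H[2,2]=1):
  H  [+719.04508 -115.49164 +290.86021]
  H  [-91.46990 +482.00838 +169.41718]
  H  [+0.10048 -0.71531 +1.00000]
B = K⁻¹H; ‖b₁‖=1.075937, ‖b₂‖=1.075937; λ = 2/(‖b₁‖+‖b₂‖) = 0.929423, sign → tz>0 ⇒ λ=+0.929423
r₁ = λ·B[:,0] = (+0.98717,-0.12953,+0.09338); r₂ = λ·B[:,1] = (+0.15867,+0.72995,-0.66482)
r₃ = r₁×r₂ = (+0.01795,+0.67111,+0.74114); SVD([r₁ r₂ r₃]) → R = UVᵀ:
  R  [+0.98717 +0.15867 +0.01795]
  R  [-0.12953 +0.72995 +0.67111]
  R  [+0.09338 -0.66482 +0.74114]
t = (-0.03596, -0.06246, +0.92942) m
tr R = 2.458263; θ = arccos((tr R − 1)/2) = 0.753744 rad = 43.186°
axis k = ((R−Rᵀ)₃₂, (R−Rᵀ)₁₃, (R−Rᵀ)₂₁) / (2 sinθ) = (-0.976026, -0.055113, -0.210561)
rvec = θ·k = (-0.735674, -0.041541, -0.158709)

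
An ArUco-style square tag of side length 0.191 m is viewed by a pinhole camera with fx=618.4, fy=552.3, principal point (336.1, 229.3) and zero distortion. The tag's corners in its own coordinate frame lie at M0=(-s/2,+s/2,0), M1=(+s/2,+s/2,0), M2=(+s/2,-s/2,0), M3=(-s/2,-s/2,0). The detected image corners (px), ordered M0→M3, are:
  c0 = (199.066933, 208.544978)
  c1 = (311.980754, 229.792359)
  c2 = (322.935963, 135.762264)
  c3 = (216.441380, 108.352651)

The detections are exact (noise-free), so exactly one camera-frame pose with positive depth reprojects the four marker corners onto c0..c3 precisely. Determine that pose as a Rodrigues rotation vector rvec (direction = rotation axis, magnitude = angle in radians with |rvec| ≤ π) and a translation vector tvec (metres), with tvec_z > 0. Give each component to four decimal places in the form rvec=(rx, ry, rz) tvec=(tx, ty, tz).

Intrinsics K: fx=618.4, fy=552.3, cx=336.1, cy=229.3
Marker side s = 0.191 m; corners in marker frame (Z=0):
  M0 = (-0.0955, +0.0955, 0)
  M1 = (+0.0955, +0.0955, 0)
  M2 = (+0.0955, -0.0955, 0)
  M3 = (-0.0955, -0.0955, 0)
Detected image corners:
  c0 = (199.066933, 208.544978) px
  c1 = (311.980754, 229.792359) px
  c2 = (322.935963, 135.762264) px
  c3 = (216.441380, 108.352651) px
Planar DLT: solve 8×8 A·h = b for H (H[2,2]=1):
  H  [+677.99253 -140.54396 +264.85411]
  H  [+195.35784 +464.28412 +169.88988]
  H  [+0.39616 -0.25520 +1.00000]
B = K⁻¹H; ‖b₁‖=0.984383, ‖b₂‖=0.984383; λ = 2/(‖b₁‖+‖b₂‖) = 1.015865, sign → tz>0 ⇒ λ=+1.015865
r₁ = λ·B[:,0] = (+0.89503,+0.19224,+0.40245); r₂ = λ·B[:,1] = (-0.08997,+0.96161,-0.25925)
r₃ = r₁×r₂ = (-0.43684,+0.19583,+0.87797); SVD([r₁ r₂ r₃]) → R = UVᵀ:
  R  [+0.89503 -0.08997 -0.43684]
  R  [+0.19224 +0.96161 +0.19583]
  R  [+0.40245 -0.25925 +0.87797]
t = (-0.11704, -0.10928, +1.01587) m
tr R = 2.734605; θ = arccos((tr R − 1)/2) = 0.521038 rad = 29.853°
axis k = ((R−Rᵀ)₃₂, (R−Rᵀ)₁₃, (R−Rᵀ)₂₁) / (2 sinθ) = (-0.457113, -0.843025, +0.283474)
rvec = θ·k = (-0.238173, -0.439248, +0.147701)

rvec=(-0.2382, -0.4392, 0.1477) tvec=(-0.1170, -0.1093, 1.0159)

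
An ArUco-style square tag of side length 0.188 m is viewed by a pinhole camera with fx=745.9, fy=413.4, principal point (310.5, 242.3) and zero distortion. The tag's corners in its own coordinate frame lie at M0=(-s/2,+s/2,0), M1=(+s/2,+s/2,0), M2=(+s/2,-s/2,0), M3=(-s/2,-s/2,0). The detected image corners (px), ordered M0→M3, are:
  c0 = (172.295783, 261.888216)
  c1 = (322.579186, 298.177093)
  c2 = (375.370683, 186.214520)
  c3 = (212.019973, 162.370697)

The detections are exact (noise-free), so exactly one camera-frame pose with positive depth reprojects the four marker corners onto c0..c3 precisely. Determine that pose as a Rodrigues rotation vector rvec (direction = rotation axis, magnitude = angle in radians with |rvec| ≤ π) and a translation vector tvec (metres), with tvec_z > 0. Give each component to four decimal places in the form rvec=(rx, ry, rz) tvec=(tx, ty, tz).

rvec=(0.1010, 0.5402, 0.2853) tvec=(-0.0434, -0.0256, 0.7097)

Intrinsics K: fx=745.9, fy=413.4, cx=310.5, cy=242.3
Marker side s = 0.188 m; corners in marker frame (Z=0):
  M0 = (-0.0940, +0.0940, 0)
  M1 = (+0.0940, +0.0940, 0)
  M2 = (+0.0940, -0.0940, 0)
  M3 = (-0.0940, -0.0940, 0)
Detected image corners:
  c0 = (172.295783, 261.888216) px
  c1 = (322.579186, 298.177093) px
  c2 = (375.370683, 186.214520) px
  c3 = (212.019973, 162.370697) px
Planar DLT: solve 8×8 A·h = b for H (H[2,2]=1):
  H  [+645.61644 -179.23961 +264.93366]
  H  [+3.04862 +614.47989 +227.36770]
  H  [-0.69387 +0.23856 +1.00000]
B = K⁻¹H; ‖b₁‖=1.409087, ‖b₂‖=1.409087; λ = 2/(‖b₁‖+‖b₂‖) = 0.709679, sign → tz>0 ⇒ λ=+0.709679
r₁ = λ·B[:,0] = (+0.81925,+0.29385,-0.49242); r₂ = λ·B[:,1] = (-0.24101,+0.95564,+0.16930)
r₃ = r₁×r₂ = (+0.52033,-0.02002,+0.85373); SVD([r₁ r₂ r₃]) → R = UVᵀ:
  R  [+0.81925 -0.24101 +0.52033]
  R  [+0.29385 +0.95564 -0.02002]
  R  [-0.49242 +0.16930 +0.85373]
t = (-0.04335, -0.02563, +0.70968) m
tr R = 2.628622; θ = arccos((tr R − 1)/2) = 0.619255 rad = 35.481°
axis k = ((R−Rᵀ)₃₂, (R−Rᵀ)₁₃, (R−Rᵀ)₂₁) / (2 sinθ) = (+0.163086, +0.872419, +0.460747)
rvec = θ·k = (+0.100992, +0.540250, +0.285320)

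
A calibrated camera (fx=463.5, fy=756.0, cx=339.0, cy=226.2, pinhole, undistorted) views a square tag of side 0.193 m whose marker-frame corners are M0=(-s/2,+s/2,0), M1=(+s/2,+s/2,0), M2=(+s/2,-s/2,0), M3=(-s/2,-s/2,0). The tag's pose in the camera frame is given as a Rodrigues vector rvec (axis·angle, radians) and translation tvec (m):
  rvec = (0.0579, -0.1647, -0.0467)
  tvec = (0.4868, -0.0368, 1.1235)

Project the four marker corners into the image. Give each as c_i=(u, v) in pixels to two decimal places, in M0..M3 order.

c0=(503.69, 269.90) c1=(576.16, 262.18) c2=(575.35, 134.16) c3=(502.08, 138.32)

Intrinsics K: fx=463.5, fy=756.0, cx=339.0, cy=226.2
Marker side s = 0.193 m; corners in marker frame (Z=0):
  M0 = (-0.0965, +0.0965, 0)
  M1 = (+0.0965, +0.0965, 0)
  M2 = (+0.0965, -0.0965, 0)
  M3 = (-0.0965, -0.0965, 0)
rvec = (0.0579, -0.1647, -0.0467), |rvec| = θ = 0.18072 rad = 10.354°
Rodrigues: sinθ=0.17974, 1−cosθ=0.01629; R = I + sinθ·[k]× + (1−cosθ)·[k]×²:
    [+0.98539 +0.04169 -0.16515]
    [-0.05120 +0.99724 -0.05375]
    [+0.16246 +0.06142 +0.98480]
t = (0.4868, -0.0368, 1.1235) m
M0: Pc = R·M0+t = (+0.39573, +0.06437, +1.11375); u = 463.5·(+0.39573)/1.11375 + 339.0 = 503.6891, v = 756.0·(+0.06437)/1.11375 + 226.2 = 269.8967
M1: Pc = R·M1+t = (+0.58591, +0.05449, +1.14510); u = 463.5·(+0.58591)/1.14510 + 339.0 = 576.1580, v = 756.0·(+0.05449)/1.14510 + 226.2 = 262.1763
M2: Pc = R·M2+t = (+0.57787, -0.13797, +1.13325); u = 463.5·(+0.57787)/1.13325 + 339.0 = 575.3478, v = 756.0·(-0.13797)/1.13325 + 226.2 = 134.1560
M3: Pc = R·M3+t = (+0.38769, -0.12809, +1.10190); u = 463.5·(+0.38769)/1.10190 + 339.0 = 502.0762, v = 756.0·(-0.12809)/1.10190 + 226.2 = 138.3168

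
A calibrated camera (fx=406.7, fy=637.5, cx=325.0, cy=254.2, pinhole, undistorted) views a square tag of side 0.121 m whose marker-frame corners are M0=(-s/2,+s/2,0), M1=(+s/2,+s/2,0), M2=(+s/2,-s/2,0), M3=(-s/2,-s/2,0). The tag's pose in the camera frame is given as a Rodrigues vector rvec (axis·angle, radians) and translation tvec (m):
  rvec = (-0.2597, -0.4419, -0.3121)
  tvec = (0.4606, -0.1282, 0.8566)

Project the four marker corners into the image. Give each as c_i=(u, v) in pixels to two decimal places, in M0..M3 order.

c0=(538.62, 208.91) c1=(573.49, 190.74) c2=(548.32, 112.96) c3=(512.69, 125.56)

Intrinsics K: fx=406.7, fy=637.5, cx=325.0, cy=254.2
Marker side s = 0.121 m; corners in marker frame (Z=0):
  M0 = (-0.0605, +0.0605, 0)
  M1 = (+0.0605, +0.0605, 0)
  M2 = (+0.0605, -0.0605, 0)
  M3 = (-0.0605, -0.0605, 0)
rvec = (-0.2597, -0.4419, -0.3121), |rvec| = θ = 0.60011 rad = 34.383°
Rodrigues: sinθ=0.56473, 1−cosθ=0.17472; R = I + sinθ·[k]× + (1−cosθ)·[k]×²:
    [+0.85800 +0.34938 -0.37653]
    [-0.23802 +0.92002 +0.31130]
    [+0.45517 -0.17748 +0.87254]
t = (0.4606, -0.1282, 0.8566) m
M0: Pc = R·M0+t = (+0.42983, -0.05814, +0.81832); u = 406.7·(+0.42983)/0.81832 + 325.0 = 538.6210, v = 637.5·(-0.05814)/0.81832 + 254.2 = 208.9083
M1: Pc = R·M1+t = (+0.53365, -0.08694, +0.87340); u = 406.7·(+0.53365)/0.87340 + 325.0 = 573.4931, v = 637.5·(-0.08694)/0.87340 + 254.2 = 190.7426
M2: Pc = R·M2+t = (+0.49137, -0.19826, +0.89488); u = 406.7·(+0.49137)/0.89488 + 325.0 = 548.3168, v = 637.5·(-0.19826)/0.89488 + 254.2 = 112.9606
M3: Pc = R·M3+t = (+0.38755, -0.16946, +0.83980); u = 406.7·(+0.38755)/0.83980 + 325.0 = 512.6854, v = 637.5·(-0.16946)/0.83980 + 254.2 = 125.5606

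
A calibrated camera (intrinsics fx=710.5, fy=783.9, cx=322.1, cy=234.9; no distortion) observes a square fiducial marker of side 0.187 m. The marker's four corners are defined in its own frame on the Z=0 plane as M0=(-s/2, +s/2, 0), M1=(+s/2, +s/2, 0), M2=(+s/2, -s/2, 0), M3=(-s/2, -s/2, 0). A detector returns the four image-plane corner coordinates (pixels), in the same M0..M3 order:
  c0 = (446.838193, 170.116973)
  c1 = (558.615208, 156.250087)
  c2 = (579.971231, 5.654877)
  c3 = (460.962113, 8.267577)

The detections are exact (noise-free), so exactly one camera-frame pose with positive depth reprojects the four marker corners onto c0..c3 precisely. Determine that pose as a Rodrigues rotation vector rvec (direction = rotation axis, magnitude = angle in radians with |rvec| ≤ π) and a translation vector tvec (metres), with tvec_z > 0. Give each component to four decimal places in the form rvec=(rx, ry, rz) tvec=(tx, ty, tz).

Intrinsics K: fx=710.5, fy=783.9, cx=322.1, cy=234.9
Marker side s = 0.187 m; corners in marker frame (Z=0):
  M0 = (-0.0935, +0.0935, 0)
  M1 = (+0.0935, +0.0935, 0)
  M2 = (+0.0935, -0.0935, 0)
  M3 = (-0.0935, -0.0935, 0)
Detected image corners:
  c0 = (446.838193, 170.116973) px
  c1 = (558.615208, 156.250087) px
  c2 = (579.971231, 5.654877) px
  c3 = (460.962113, 8.267577) px
Planar DLT: solve 8×8 A·h = b for H (H[2,2]=1):
  H  [+824.17174 +107.81117 +513.45829]
  H  [-10.62453 +868.09543 +87.81974]
  H  [+0.40621 +0.39760 +1.00000]
B = K⁻¹H; ‖b₁‖=1.065628, ‖b₂‖=1.065628; λ = 2/(‖b₁‖+‖b₂‖) = 0.938414, sign → tz>0 ⇒ λ=+0.938414
r₁ = λ·B[:,0] = (+0.91574,-0.12695,+0.38119); r₂ = λ·B[:,1] = (-0.02675,+0.92740,+0.37312)
r₃ = r₁×r₂ = (-0.40088,-0.35187,+0.84586); SVD([r₁ r₂ r₃]) → R = UVᵀ:
  R  [+0.91574 -0.02675 -0.40088]
  R  [-0.12695 +0.92740 -0.35187]
  R  [+0.38119 +0.37312 +0.84586]
t = (+0.25274, -0.17607, +0.93841) m
tr R = 2.688997; θ = arccos((tr R − 1)/2) = 0.565169 rad = 32.382°
axis k = ((R−Rᵀ)₃₂, (R−Rᵀ)₁₃, (R−Rᵀ)₂₁) / (2 sinθ) = (+0.676854, -0.730150, -0.093539)
rvec = θ·k = (+0.382537, -0.412658, -0.052865)

rvec=(0.3825, -0.4127, -0.0529) tvec=(0.2527, -0.1761, 0.9384)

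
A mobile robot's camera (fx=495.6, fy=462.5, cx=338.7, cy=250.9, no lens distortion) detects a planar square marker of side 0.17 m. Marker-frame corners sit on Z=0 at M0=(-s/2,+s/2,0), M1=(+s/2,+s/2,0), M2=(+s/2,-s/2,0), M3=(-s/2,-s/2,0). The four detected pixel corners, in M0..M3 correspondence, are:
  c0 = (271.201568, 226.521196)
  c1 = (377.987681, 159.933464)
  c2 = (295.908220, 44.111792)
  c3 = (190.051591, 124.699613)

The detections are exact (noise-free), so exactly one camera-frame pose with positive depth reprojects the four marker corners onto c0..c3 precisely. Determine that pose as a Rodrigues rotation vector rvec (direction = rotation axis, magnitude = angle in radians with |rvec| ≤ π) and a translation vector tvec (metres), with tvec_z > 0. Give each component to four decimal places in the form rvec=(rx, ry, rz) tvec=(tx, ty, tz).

Intrinsics K: fx=495.6, fy=462.5, cx=338.7, cy=250.9
Marker side s = 0.17 m; corners in marker frame (Z=0):
  M0 = (-0.0850, +0.0850, 0)
  M1 = (+0.0850, +0.0850, 0)
  M2 = (+0.0850, -0.0850, 0)
  M3 = (-0.0850, -0.0850, 0)
Detected image corners:
  c0 = (271.201568, 226.521196) px
  c1 = (377.987681, 159.933464) px
  c2 = (295.908220, 44.111792) px
  c3 = (190.051591, 124.699613) px
Planar DLT: solve 8×8 A·h = b for H (H[2,2]=1):
  H  [+477.62781 +578.88251 +282.64175]
  H  [-503.98242 +686.68941 +142.05822]
  H  [-0.52107 +0.34856 +1.00000]
B = K⁻¹H; ‖b₁‖=1.632415, ‖b₂‖=1.632415; λ = 2/(‖b₁‖+‖b₂‖) = 0.612589, sign → tz>0 ⇒ λ=+0.612589
r₁ = λ·B[:,0] = (+0.80852,-0.49437,-0.31920); r₂ = λ·B[:,1] = (+0.56961,+0.79370,+0.21352)
r₃ = r₁×r₂ = (+0.14779,-0.35446,+0.92332); SVD([r₁ r₂ r₃]) → R = UVᵀ:
  R  [+0.80852 +0.56961 +0.14779]
  R  [-0.49437 +0.79370 -0.35446]
  R  [-0.31920 +0.21352 +0.92332]
t = (-0.06929, -0.14416, +0.61259) m
tr R = 2.525539; θ = arccos((tr R − 1)/2) = 0.703212 rad = 40.291°
axis k = ((R−Rᵀ)₃₂, (R−Rᵀ)₁₃, (R−Rᵀ)₂₁) / (2 sinθ) = (+0.439159, +0.361074, -0.822657)
rvec = θ·k = (+0.308822, +0.253911, -0.578502)

rvec=(0.3088, 0.2539, -0.5785) tvec=(-0.0693, -0.1442, 0.6126)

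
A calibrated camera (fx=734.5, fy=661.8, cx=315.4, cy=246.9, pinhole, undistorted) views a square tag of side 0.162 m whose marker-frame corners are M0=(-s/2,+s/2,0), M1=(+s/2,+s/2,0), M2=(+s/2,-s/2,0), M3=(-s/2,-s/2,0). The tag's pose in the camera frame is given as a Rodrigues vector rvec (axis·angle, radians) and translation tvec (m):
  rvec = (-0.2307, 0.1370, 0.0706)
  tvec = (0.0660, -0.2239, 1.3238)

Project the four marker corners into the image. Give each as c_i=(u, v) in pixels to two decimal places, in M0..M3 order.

Intrinsics K: fx=734.5, fy=661.8, cx=315.4, cy=246.9
Marker side s = 0.162 m; corners in marker frame (Z=0):
  M0 = (-0.0810, +0.0810, 0)
  M1 = (+0.0810, +0.0810, 0)
  M2 = (+0.0810, -0.0810, 0)
  M3 = (-0.0810, -0.0810, 0)
rvec = (-0.2307, 0.1370, 0.0706), |rvec| = θ = 0.27745 rad = 15.896°
Rodrigues: sinθ=0.27390, 1−cosθ=0.03824; R = I + sinθ·[k]× + (1−cosθ)·[k]×²:
    [+0.98820 -0.08540 +0.12716]
    [+0.05400 +0.97108 +0.23256]
    [-0.14334 -0.22295 +0.96423]
t = (0.0660, -0.2239, 1.3238) m
M0: Pc = R·M0+t = (-0.02096, -0.14962, +1.31735); u = 734.5·(-0.02096)/1.31735 + 315.4 = 303.7127, v = 661.8·(-0.14962)/1.31735 + 246.9 = 171.7372
M1: Pc = R·M1+t = (+0.13913, -0.14087, +1.29413); u = 734.5·(+0.13913)/1.29413 + 315.4 = 394.3631, v = 661.8·(-0.14087)/1.29413 + 246.9 = 174.8618
M2: Pc = R·M2+t = (+0.15296, -0.29818, +1.33025); u = 734.5·(+0.15296)/1.33025 + 315.4 = 399.8581, v = 661.8·(-0.29818)/1.33025 + 246.9 = 98.5531
M3: Pc = R·M3+t = (-0.00713, -0.30693, +1.35347); u = 734.5·(-0.00713)/1.35347 + 315.4 = 311.5324, v = 661.8·(-0.30693)/1.35347 + 246.9 = 96.8211

c0=(303.71, 171.74) c1=(394.36, 174.86) c2=(399.86, 98.55) c3=(311.53, 96.82)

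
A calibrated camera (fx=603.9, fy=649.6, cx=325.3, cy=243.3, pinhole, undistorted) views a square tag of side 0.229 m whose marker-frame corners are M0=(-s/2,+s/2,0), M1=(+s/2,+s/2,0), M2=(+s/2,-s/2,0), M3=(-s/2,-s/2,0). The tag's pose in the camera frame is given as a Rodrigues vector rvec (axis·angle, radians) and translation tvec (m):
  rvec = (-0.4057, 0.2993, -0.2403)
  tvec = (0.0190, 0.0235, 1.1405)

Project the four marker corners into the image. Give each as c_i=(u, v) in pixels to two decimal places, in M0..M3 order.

Intrinsics K: fx=603.9, fy=649.6, cx=325.3, cy=243.3
Marker side s = 0.229 m; corners in marker frame (Z=0):
  M0 = (-0.1145, +0.1145, 0)
  M1 = (+0.1145, +0.1145, 0)
  M2 = (+0.1145, -0.1145, 0)
  M3 = (-0.1145, -0.1145, 0)
rvec = (-0.4057, 0.2993, -0.2403), |rvec| = θ = 0.55850 rad = 31.999°
Rodrigues: sinθ=0.52991, 1−cosθ=0.15195; R = I + sinθ·[k]× + (1−cosθ)·[k]×²:
    [+0.92823 +0.16885 +0.33147]
    [-0.28715 +0.89169 +0.34990]
    [-0.23649 -0.41997 +0.87618]
t = (0.0190, 0.0235, 1.1405) m
M0: Pc = R·M0+t = (-0.06795, +0.15848, +1.11949); u = 603.9·(-0.06795)/1.11949 + 325.3 = 288.6453, v = 649.6·(+0.15848)/1.11949 + 243.3 = 335.2588
M1: Pc = R·M1+t = (+0.14462, +0.09272, +1.06534); u = 603.9·(+0.14462)/1.06534 + 325.3 = 407.2776, v = 649.6·(+0.09272)/1.06534 + 243.3 = 299.8369
M2: Pc = R·M2+t = (+0.10595, -0.11148, +1.16151); u = 603.9·(+0.10595)/1.16151 + 325.3 = 380.3859, v = 649.6·(-0.11148)/1.16151 + 243.3 = 180.9536
M3: Pc = R·M3+t = (-0.10662, -0.04572, +1.21566); u = 603.9·(-0.10662)/1.21566 + 325.3 = 272.3369, v = 649.6·(-0.04572)/1.21566 + 243.3 = 218.8693

c0=(288.65, 335.26) c1=(407.28, 299.84) c2=(380.39, 180.95) c3=(272.34, 218.87)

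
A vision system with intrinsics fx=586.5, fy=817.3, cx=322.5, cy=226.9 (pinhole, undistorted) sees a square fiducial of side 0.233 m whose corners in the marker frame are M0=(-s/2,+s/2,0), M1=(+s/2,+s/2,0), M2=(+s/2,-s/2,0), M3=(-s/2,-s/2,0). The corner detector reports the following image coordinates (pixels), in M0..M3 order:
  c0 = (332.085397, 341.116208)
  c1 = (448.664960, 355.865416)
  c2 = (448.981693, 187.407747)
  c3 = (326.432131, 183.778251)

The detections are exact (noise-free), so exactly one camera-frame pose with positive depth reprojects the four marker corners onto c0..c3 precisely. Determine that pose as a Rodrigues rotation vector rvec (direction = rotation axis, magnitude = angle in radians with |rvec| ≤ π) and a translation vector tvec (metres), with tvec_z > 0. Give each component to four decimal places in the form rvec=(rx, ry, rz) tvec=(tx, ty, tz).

rvec=(0.2564, 0.3518, -0.0066) tvec=(0.1229, 0.0576, 1.1183)

Intrinsics K: fx=586.5, fy=817.3, cx=322.5, cy=226.9
Marker side s = 0.233 m; corners in marker frame (Z=0):
  M0 = (-0.1165, +0.1165, 0)
  M1 = (+0.1165, +0.1165, 0)
  M2 = (+0.1165, -0.1165, 0)
  M3 = (-0.1165, -0.1165, 0)
Detected image corners:
  c0 = (332.085397, 341.116208) px
  c1 = (448.664960, 355.865416) px
  c2 = (448.981693, 187.407747) px
  c3 = (326.432131, 183.778251) px
Planar DLT: solve 8×8 A·h = b for H (H[2,2]=1):
  H  [+393.99281 +97.92981 +386.94811]
  H  [-41.51209 +757.32966 +268.97651]
  H  [-0.30544 +0.22111 +1.00000]
B = K⁻¹H; ‖b₁‖=0.894197, ‖b₂‖=0.894197; λ = 2/(‖b₁‖+‖b₂‖) = 1.118322, sign → tz>0 ⇒ λ=+1.118322
r₁ = λ·B[:,0] = (+0.93908,+0.03803,-0.34158); r₂ = λ·B[:,1] = (+0.05076,+0.96761,+0.24728)
r₃ = r₁×r₂ = (+0.33992,-0.24955,+0.90674); SVD([r₁ r₂ r₃]) → R = UVᵀ:
  R  [+0.93908 +0.05076 +0.33992]
  R  [+0.03803 +0.96761 -0.24955]
  R  [-0.34158 +0.24728 +0.90674]
t = (+0.12289, +0.05757, +1.11832) m
tr R = 2.813435; θ = arccos((tr R − 1)/2) = 0.435362 rad = 24.944°
axis k = ((R−Rᵀ)₃₂, (R−Rᵀ)₁₃, (R−Rᵀ)₂₁) / (2 sinθ) = (+0.589023, +0.807976, -0.015093)
rvec = θ·k = (+0.256438, +0.351761, -0.006571)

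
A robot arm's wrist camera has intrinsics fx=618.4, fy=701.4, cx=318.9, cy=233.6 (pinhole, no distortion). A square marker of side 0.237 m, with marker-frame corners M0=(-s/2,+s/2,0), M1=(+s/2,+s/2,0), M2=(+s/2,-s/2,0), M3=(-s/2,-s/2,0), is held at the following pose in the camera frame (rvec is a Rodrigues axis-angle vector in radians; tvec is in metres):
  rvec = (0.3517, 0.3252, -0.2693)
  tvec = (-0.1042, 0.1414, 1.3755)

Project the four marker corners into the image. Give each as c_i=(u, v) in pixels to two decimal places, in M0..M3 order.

c0=(244.18, 365.12) c1=(337.41, 348.88) c2=(303.22, 239.28) c3=(207.41, 262.99)

Intrinsics K: fx=618.4, fy=701.4, cx=318.9, cy=233.6
Marker side s = 0.237 m; corners in marker frame (Z=0):
  M0 = (-0.1185, +0.1185, 0)
  M1 = (+0.1185, +0.1185, 0)
  M2 = (+0.1185, -0.1185, 0)
  M3 = (-0.1185, -0.1185, 0)
rvec = (0.3517, 0.3252, -0.2693), |rvec| = θ = 0.54952 rad = 31.485°
Rodrigues: sinθ=0.52228, 1−cosθ=0.14722; R = I + sinθ·[k]× + (1−cosθ)·[k]×²:
    [+0.91308 +0.31171 +0.26290]
    [-0.20019 +0.90434 -0.37696]
    [-0.35526 +0.29157 +0.88813]
t = (-0.1042, 0.1414, 1.3755) m
M0: Pc = R·M0+t = (-0.17546, +0.27229, +1.45215); u = 618.4·(-0.17546)/1.45215 + 318.9 = 244.1790, v = 701.4·(+0.27229)/1.45215 + 233.6 = 365.1165
M1: Pc = R·M1+t = (+0.04094, +0.22484, +1.36795); u = 618.4·(+0.04094)/1.36795 + 318.9 = 337.4065, v = 701.4·(+0.22484)/1.36795 + 233.6 = 348.8846
M2: Pc = R·M2+t = (-0.03294, +0.01051, +1.29885); u = 618.4·(-0.03294)/1.29885 + 318.9 = 303.2180, v = 701.4·(+0.01051)/1.29885 + 233.6 = 239.2777
M3: Pc = R·M3+t = (-0.24934, +0.05796, +1.38305); u = 618.4·(-0.24934)/1.38305 + 318.9 = 207.4138, v = 701.4·(+0.05796)/1.38305 + 233.6 = 262.9931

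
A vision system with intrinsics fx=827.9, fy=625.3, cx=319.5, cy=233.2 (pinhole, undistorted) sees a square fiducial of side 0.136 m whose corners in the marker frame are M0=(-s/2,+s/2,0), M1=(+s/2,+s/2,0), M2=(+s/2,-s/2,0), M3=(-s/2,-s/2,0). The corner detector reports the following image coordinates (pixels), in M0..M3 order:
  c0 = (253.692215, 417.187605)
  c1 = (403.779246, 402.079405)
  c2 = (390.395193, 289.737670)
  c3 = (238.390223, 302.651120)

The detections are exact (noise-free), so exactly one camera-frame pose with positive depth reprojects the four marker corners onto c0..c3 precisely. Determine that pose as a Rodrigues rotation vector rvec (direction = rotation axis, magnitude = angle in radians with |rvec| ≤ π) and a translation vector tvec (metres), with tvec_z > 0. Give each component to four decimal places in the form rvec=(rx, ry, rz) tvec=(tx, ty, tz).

rvec=(0.0528, -0.1151, -0.0974) tvec=(0.0026, 0.1413, 0.7368)

Intrinsics K: fx=827.9, fy=625.3, cx=319.5, cy=233.2
Marker side s = 0.136 m; corners in marker frame (Z=0):
  M0 = (-0.0680, +0.0680, 0)
  M1 = (+0.0680, +0.0680, 0)
  M2 = (+0.0680, -0.0680, 0)
  M3 = (-0.0680, -0.0680, 0)
Detected image corners:
  c0 = (253.692215, 417.187605) px
  c1 = (403.779246, 402.079405) px
  c2 = (390.395193, 289.737670) px
  c3 = (238.390223, 302.651120) px
Planar DLT: solve 8×8 A·h = b for H (H[2,2]=1):
  H  [+1159.47514 +130.77193 +322.38336]
  H  [-49.41801 +861.88358 +353.14597]
  H  [+0.15201 +0.07893 +1.00000]
B = K⁻¹H; ‖b₁‖=1.357224, ‖b₂‖=1.357224; λ = 2/(‖b₁‖+‖b₂‖) = 0.736798, sign → tz>0 ⇒ λ=+0.736798
r₁ = λ·B[:,0] = (+0.98866,-0.10000,+0.11200); r₂ = λ·B[:,1] = (+0.09394,+0.99388,+0.05816)
r₃ = r₁×r₂ = (-0.11713,-0.04698,+0.99200); SVD([r₁ r₂ r₃]) → R = UVᵀ:
  R  [+0.98866 +0.09394 -0.11713]
  R  [-0.10000 +0.99388 -0.04698]
  R  [+0.11200 +0.05816 +0.99200]
t = (+0.00257, +0.14133, +0.73680) m
tr R = 2.974547; θ = arccos((tr R − 1)/2) = 0.159710 rad = 9.151°
axis k = ((R−Rᵀ)₃₂, (R−Rᵀ)₁₃, (R−Rᵀ)₂₁) / (2 sinθ) = (+0.330537, -0.720388, -0.609743)
rvec = θ·k = (+0.052790, -0.115053, -0.097382)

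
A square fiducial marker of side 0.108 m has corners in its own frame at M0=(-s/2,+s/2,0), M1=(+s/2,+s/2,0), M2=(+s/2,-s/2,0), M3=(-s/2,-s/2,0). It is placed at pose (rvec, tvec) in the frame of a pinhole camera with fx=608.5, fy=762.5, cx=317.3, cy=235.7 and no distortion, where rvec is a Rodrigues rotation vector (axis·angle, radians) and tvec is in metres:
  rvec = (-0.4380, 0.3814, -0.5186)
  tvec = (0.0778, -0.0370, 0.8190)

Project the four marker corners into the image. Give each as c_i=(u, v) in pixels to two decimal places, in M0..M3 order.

Intrinsics K: fx=608.5, fy=762.5, cx=317.3, cy=235.7
Marker side s = 0.108 m; corners in marker frame (Z=0):
  M0 = (-0.0540, +0.0540, 0)
  M1 = (+0.0540, +0.0540, 0)
  M2 = (+0.0540, -0.0540, 0)
  M3 = (-0.0540, -0.0540, 0)
rvec = (-0.4380, 0.3814, -0.5186), |rvec| = θ = 0.77862 rad = 44.612°
Rodrigues: sinθ=0.70230, 1−cosθ=0.28812; R = I + sinθ·[k]× + (1−cosθ)·[k]×²:
    [+0.80305 +0.38837 +0.45196]
    [-0.54716 +0.78101 +0.30107]
    [-0.23606 -0.48907 +0.83970]
t = (0.0778, -0.0370, 0.8190) m
M0: Pc = R·M0+t = (+0.05541, +0.03472, +0.80534); u = 608.5·(+0.05541)/0.80534 + 317.3 = 359.1649, v = 762.5·(+0.03472)/0.80534 + 235.7 = 268.5742
M1: Pc = R·M1+t = (+0.14214, -0.02437, +0.77984); u = 608.5·(+0.14214)/0.77984 + 317.3 = 428.2075, v = 762.5·(-0.02437)/0.77984 + 235.7 = 211.8702
M2: Pc = R·M2+t = (+0.10019, -0.10872, +0.83266); u = 608.5·(+0.10019)/0.83266 + 317.3 = 390.5197, v = 762.5·(-0.10872)/0.83266 + 235.7 = 136.1400
M3: Pc = R·M3+t = (+0.01346, -0.04963, +0.85816); u = 608.5·(+0.01346)/0.85816 + 317.3 = 326.8463, v = 762.5·(-0.04963)/0.85816 + 235.7 = 191.6037

c0=(359.16, 268.57) c1=(428.21, 211.87) c2=(390.52, 136.14) c3=(326.85, 191.60)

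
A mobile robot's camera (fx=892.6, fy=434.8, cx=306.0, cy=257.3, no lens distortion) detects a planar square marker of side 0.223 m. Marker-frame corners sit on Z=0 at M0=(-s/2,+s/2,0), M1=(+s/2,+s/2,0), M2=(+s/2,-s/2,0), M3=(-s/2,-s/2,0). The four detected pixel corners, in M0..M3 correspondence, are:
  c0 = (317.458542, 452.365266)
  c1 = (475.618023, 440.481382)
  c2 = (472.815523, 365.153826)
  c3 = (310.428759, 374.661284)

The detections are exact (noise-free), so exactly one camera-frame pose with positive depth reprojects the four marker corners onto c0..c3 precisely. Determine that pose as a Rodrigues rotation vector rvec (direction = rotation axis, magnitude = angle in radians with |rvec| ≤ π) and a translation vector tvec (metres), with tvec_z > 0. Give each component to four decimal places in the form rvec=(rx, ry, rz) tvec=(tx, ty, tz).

rvec=(0.1316, -0.1908, -0.0557) tvec=(0.1198, 0.4157, 1.1950)

Intrinsics K: fx=892.6, fy=434.8, cx=306.0, cy=257.3
Marker side s = 0.223 m; corners in marker frame (Z=0):
  M0 = (-0.1115, +0.1115, 0)
  M1 = (+0.1115, +0.1115, 0)
  M2 = (+0.1115, -0.1115, 0)
  M3 = (-0.1115, -0.1115, 0)
Detected image corners:
  c0 = (317.458542, 452.365266) px
  c1 = (475.618023, 440.481382) px
  c2 = (472.815523, 365.153826) px
  c3 = (310.428759, 374.661284) px
Planar DLT: solve 8×8 A·h = b for H (H[2,2]=1):
  H  [+779.73172 +66.61634 +395.49755]
  H  [+15.29325 +389.36160 +408.55717]
  H  [+0.15514 +0.11352 +1.00000]
B = K⁻¹H; ‖b₁‖=0.836825, ‖b₂‖=0.836825; λ = 2/(‖b₁‖+‖b₂‖) = 1.194993, sign → tz>0 ⇒ λ=+1.194993
r₁ = λ·B[:,0] = (+0.98033,-0.06768,+0.18539); r₂ = λ·B[:,1] = (+0.04268,+0.98984,+0.13565)
r₃ = r₁×r₂ = (-0.19269,-0.12507,+0.97326); SVD([r₁ r₂ r₃]) → R = UVᵀ:
  R  [+0.98033 +0.04268 -0.19269]
  R  [-0.06768 +0.98984 -0.12507]
  R  [+0.18539 +0.13565 +0.97326]
t = (+0.11982, +0.41571, +1.19499) m
tr R = 2.943424; θ = arccos((tr R − 1)/2) = 0.238421 rad = 13.660°
axis k = ((R−Rᵀ)₃₂, (R−Rᵀ)₁₃, (R−Rᵀ)₂₁) / (2 sinθ) = (+0.551987, -0.800451, -0.233643)
rvec = θ·k = (+0.131605, -0.190844, -0.055705)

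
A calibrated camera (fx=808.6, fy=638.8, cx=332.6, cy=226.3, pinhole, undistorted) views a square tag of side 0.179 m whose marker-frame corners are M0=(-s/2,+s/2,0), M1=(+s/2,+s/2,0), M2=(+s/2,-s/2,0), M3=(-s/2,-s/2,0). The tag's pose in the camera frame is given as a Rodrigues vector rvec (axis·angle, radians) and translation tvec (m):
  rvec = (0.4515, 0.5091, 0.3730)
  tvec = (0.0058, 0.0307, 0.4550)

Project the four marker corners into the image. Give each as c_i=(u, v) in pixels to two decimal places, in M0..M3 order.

Intrinsics K: fx=808.6, fy=638.8, cx=332.6, cy=226.3
Marker side s = 0.179 m; corners in marker frame (Z=0):
  M0 = (-0.0895, +0.0895, 0)
  M1 = (+0.0895, +0.0895, 0)
  M2 = (+0.0895, -0.0895, 0)
  M3 = (-0.0895, -0.0895, 0)
rvec = (0.4515, 0.5091, 0.3730), |rvec| = θ = 0.77599 rad = 44.461°
Rodrigues: sinθ=0.70042, 1−cosθ=0.28627; R = I + sinθ·[k]× + (1−cosθ)·[k]×²:
    [+0.81064 -0.22740 +0.53959]
    [+0.44595 +0.83694 -0.31725]
    [-0.37946 +0.49781 +0.77987]
t = (0.0058, 0.0307, 0.4550) m
M0: Pc = R·M0+t = (-0.08710, +0.06569, +0.53352); u = 808.6·(-0.08710)/0.53352 + 332.6 = 200.5838, v = 638.8·(+0.06569)/0.53352 + 226.3 = 304.9577
M1: Pc = R·M1+t = (+0.05800, +0.14552, +0.46559); u = 808.6·(+0.05800)/0.46559 + 332.6 = 433.3292, v = 638.8·(+0.14552)/0.46559 + 226.3 = 425.9548
M2: Pc = R·M2+t = (+0.09870, -0.00429, +0.37648); u = 808.6·(+0.09870)/0.37648 + 332.6 = 544.5941, v = 638.8·(-0.00429)/0.37648 + 226.3 = 219.0147
M3: Pc = R·M3+t = (-0.04640, -0.08412, +0.44441); u = 808.6·(-0.04640)/0.44441 + 332.6 = 248.1753, v = 638.8·(-0.08412)/0.44441 + 226.3 = 105.3853

c0=(200.58, 304.96) c1=(433.33, 425.95) c2=(544.59, 219.01) c3=(248.18, 105.39)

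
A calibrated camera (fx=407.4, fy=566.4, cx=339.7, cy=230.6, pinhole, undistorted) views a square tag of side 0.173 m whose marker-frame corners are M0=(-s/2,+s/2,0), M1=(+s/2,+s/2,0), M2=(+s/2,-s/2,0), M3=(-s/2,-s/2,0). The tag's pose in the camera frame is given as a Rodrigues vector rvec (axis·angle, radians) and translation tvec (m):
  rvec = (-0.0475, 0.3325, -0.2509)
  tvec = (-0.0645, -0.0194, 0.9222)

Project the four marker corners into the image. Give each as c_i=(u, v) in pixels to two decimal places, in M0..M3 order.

c0=(286.42, 282.35) c1=(355.77, 257.78) c2=(337.08, 152.22) c3=(269.89, 182.45)

Intrinsics K: fx=407.4, fy=566.4, cx=339.7, cy=230.6
Marker side s = 0.173 m; corners in marker frame (Z=0):
  M0 = (-0.0865, +0.0865, 0)
  M1 = (+0.0865, +0.0865, 0)
  M2 = (+0.0865, -0.0865, 0)
  M3 = (-0.0865, -0.0865, 0)
rvec = (-0.0475, 0.3325, -0.2509), |rvec| = θ = 0.41924 rad = 24.021°
Rodrigues: sinθ=0.40707, 1−cosθ=0.08660; R = I + sinθ·[k]× + (1−cosθ)·[k]×²:
    [+0.91451 +0.23583 +0.32872]
    [-0.25140 +0.96787 +0.00502]
    [-0.31697 -0.08723 +0.94442]
t = (-0.0645, -0.0194, 0.9222) m
M0: Pc = R·M0+t = (-0.12321, +0.08607, +0.94207); u = 407.4·(-0.12321)/0.94207 + 339.7 = 286.4197, v = 566.4·(+0.08607)/0.94207 + 230.6 = 282.3456
M1: Pc = R·M1+t = (+0.03500, +0.04258, +0.88724); u = 407.4·(+0.03500)/0.88724 + 339.7 = 355.7734, v = 566.4·(+0.04258)/0.88724 + 230.6 = 257.7794
M2: Pc = R·M2+t = (-0.00579, -0.12487, +0.90233); u = 407.4·(-0.00579)/0.90233 + 339.7 = 337.0838, v = 566.4·(-0.12487)/0.90233 + 230.6 = 152.2199
M3: Pc = R·M3+t = (-0.16400, -0.08138, +0.95716); u = 407.4·(-0.16400)/0.95716 + 339.7 = 269.8943, v = 566.4·(-0.08138)/0.95716 + 230.6 = 182.4464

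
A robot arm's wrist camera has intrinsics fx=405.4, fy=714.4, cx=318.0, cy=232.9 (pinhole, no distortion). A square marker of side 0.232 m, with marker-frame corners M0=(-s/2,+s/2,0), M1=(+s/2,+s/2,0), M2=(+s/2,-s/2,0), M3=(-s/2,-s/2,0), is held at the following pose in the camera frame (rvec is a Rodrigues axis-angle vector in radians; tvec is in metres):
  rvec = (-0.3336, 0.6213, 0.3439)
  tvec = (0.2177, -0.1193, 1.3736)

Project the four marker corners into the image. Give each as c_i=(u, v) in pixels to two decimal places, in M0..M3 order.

c0=(341.42, 212.57) c1=(399.94, 237.68) c2=(426.05, 126.10) c3=(366.83, 112.61)

Intrinsics K: fx=405.4, fy=714.4, cx=318.0, cy=232.9
Marker side s = 0.232 m; corners in marker frame (Z=0):
  M0 = (-0.1160, +0.1160, 0)
  M1 = (+0.1160, +0.1160, 0)
  M2 = (+0.1160, -0.1160, 0)
  M3 = (-0.1160, -0.1160, 0)
rvec = (-0.3336, 0.6213, 0.3439), |rvec| = θ = 0.78458 rad = 44.953°
Rodrigues: sinθ=0.70653, 1−cosθ=0.29232; R = I + sinθ·[k]× + (1−cosθ)·[k]×²:
    [+0.76053 -0.40811 +0.50501]
    [+0.21126 +0.89099 +0.40188]
    [-0.61397 -0.19895 +0.76384]
t = (0.2177, -0.1193, 1.3736) m
M0: Pc = R·M0+t = (+0.08214, -0.04045, +1.42174); u = 405.4·(+0.08214)/1.42174 + 318.0 = 341.4209, v = 714.4·(-0.04045)/1.42174 + 232.9 = 212.5738
M1: Pc = R·M1+t = (+0.25858, +0.00856, +1.27930); u = 405.4·(+0.25858)/1.27930 + 318.0 = 399.9420, v = 714.4·(+0.00856)/1.27930 + 232.9 = 237.6809
M2: Pc = R·M2+t = (+0.35326, -0.19815, +1.32546); u = 405.4·(+0.35326)/1.32546 + 318.0 = 426.0477, v = 714.4·(-0.19815)/1.32546 + 232.9 = 126.1013
M3: Pc = R·M3+t = (+0.17682, -0.24716, +1.46790); u = 405.4·(+0.17682)/1.46790 + 318.0 = 366.8335, v = 714.4·(-0.24716)/1.46790 + 232.9 = 112.6110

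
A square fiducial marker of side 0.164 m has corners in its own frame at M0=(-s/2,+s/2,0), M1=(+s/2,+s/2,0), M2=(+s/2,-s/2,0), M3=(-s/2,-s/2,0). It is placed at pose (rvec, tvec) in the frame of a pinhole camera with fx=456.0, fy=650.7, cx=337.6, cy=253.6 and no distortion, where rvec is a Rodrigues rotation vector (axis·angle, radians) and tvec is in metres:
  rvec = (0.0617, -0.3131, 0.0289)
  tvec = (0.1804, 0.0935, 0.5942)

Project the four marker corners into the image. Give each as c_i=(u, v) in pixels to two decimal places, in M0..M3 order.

Intrinsics K: fx=456.0, fy=650.7, cx=337.6, cy=253.6
Marker side s = 0.164 m; corners in marker frame (Z=0):
  M0 = (-0.0820, +0.0820, 0)
  M1 = (+0.0820, +0.0820, 0)
  M2 = (+0.0820, -0.0820, 0)
  M3 = (-0.0820, -0.0820, 0)
rvec = (0.0617, -0.3131, 0.0289), |rvec| = θ = 0.32043 rad = 18.359°
Rodrigues: sinθ=0.31497, 1−cosθ=0.05090; R = I + sinθ·[k]× + (1−cosθ)·[k]×²:
    [+0.95099 -0.03798 -0.30689]
    [+0.01883 +0.99770 -0.06514]
    [+0.30865 +0.05616 +0.94951]
t = (0.1804, 0.0935, 0.5942) m
M0: Pc = R·M0+t = (+0.09930, +0.17377, +0.57350); u = 456.0·(+0.09930)/0.57350 + 337.6 = 416.5591, v = 650.7·(+0.17377)/0.57350 + 253.6 = 450.7597
M1: Pc = R·M1+t = (+0.25527, +0.17686, +0.62412); u = 456.0·(+0.25527)/0.62412 + 337.6 = 524.1064, v = 650.7·(+0.17686)/0.62412 + 253.6 = 437.9888
M2: Pc = R·M2+t = (+0.26150, +0.01323, +0.61490); u = 456.0·(+0.26150)/0.61490 + 337.6 = 531.5198, v = 650.7·(+0.01323)/0.61490 + 253.6 = 267.6032
M3: Pc = R·M3+t = (+0.10553, +0.01014, +0.56428); u = 456.0·(+0.10553)/0.56428 + 337.6 = 422.8820, v = 650.7·(+0.01014)/0.56428 + 253.6 = 265.2981

c0=(416.56, 450.76) c1=(524.11, 437.99) c2=(531.52, 267.60) c3=(422.88, 265.30)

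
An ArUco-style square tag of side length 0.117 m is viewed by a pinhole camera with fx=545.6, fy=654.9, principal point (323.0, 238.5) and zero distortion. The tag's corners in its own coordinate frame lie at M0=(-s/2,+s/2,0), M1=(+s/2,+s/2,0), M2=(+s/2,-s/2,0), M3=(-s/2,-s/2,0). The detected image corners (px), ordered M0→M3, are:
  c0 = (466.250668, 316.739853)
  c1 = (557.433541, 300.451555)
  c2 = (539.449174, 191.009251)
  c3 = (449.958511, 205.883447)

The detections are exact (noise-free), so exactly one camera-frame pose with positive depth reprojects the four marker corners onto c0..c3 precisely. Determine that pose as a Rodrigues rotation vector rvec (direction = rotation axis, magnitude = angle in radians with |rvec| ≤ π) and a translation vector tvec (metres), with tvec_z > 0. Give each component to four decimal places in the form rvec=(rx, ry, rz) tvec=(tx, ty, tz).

rvec=(-0.1250, -0.0496, -0.1419) tvec=(0.2266, 0.0151, 0.6852)

Intrinsics K: fx=545.6, fy=654.9, cx=323.0, cy=238.5
Marker side s = 0.117 m; corners in marker frame (Z=0):
  M0 = (-0.0585, +0.0585, 0)
  M1 = (+0.0585, +0.0585, 0)
  M2 = (+0.0585, -0.0585, 0)
  M3 = (-0.0585, -0.0585, 0)
Detected image corners:
  c0 = (466.250668, 316.739853) px
  c1 = (557.433541, 300.451555) px
  c2 = (539.449174, 191.009251) px
  c3 = (449.958511, 205.883447) px
Planar DLT: solve 8×8 A·h = b for H (H[2,2]=1):
  H  [+814.71382 +57.84352 +503.40873]
  H  [-111.61133 +896.74884 +252.91471]
  H  [+0.08480 -0.17619 +1.00000]
B = K⁻¹H; ‖b₁‖=1.459479, ‖b₂‖=1.459479; λ = 2/(‖b₁‖+‖b₂‖) = 0.685176, sign → tz>0 ⇒ λ=+0.685176
r₁ = λ·B[:,0] = (+0.98874,-0.13793,+0.05811); r₂ = λ·B[:,1] = (+0.14411,+0.98217,-0.12072)
r₃ = r₁×r₂ = (-0.04042,+0.12774,+0.99098); SVD([r₁ r₂ r₃]) → R = UVᵀ:
  R  [+0.98874 +0.14411 -0.04042]
  R  [-0.13793 +0.98217 +0.12774]
  R  [+0.05811 -0.12072 +0.99098]
t = (+0.22656, +0.01508, +0.68518) m
tr R = 2.961890; θ = arccos((tr R − 1)/2) = 0.195529 rad = 11.203°
axis k = ((R−Rᵀ)₃₂, (R−Rᵀ)₁₃, (R−Rᵀ)₂₁) / (2 sinθ) = (-0.639421, -0.253552, -0.725845)
rvec = θ·k = (-0.125025, -0.049577, -0.141924)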